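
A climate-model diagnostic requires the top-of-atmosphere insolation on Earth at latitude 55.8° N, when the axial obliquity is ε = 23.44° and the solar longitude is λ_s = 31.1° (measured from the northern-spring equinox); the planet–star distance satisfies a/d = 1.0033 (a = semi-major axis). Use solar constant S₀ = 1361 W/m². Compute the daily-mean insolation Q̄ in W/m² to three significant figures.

Q̄ ≈ 368 W/m²

Solar declination: sin δ = sin ε · sin λ_s = sin 23.44° × sin 31.1° = 0.20547, so δ = +11.857°.
cos H₀ = −tan(+55.8°) tan(+11.857°) = -0.3089, H₀ = 1.8849 rad.
Bracket: H₀ sin φ sin δ + cos φ cos δ sin H₀ = 1.8849×0.82708×0.20547 + 0.56208×0.97866×0.95108 = 0.320320 + 0.523175 = 0.843495.
Inverse-square distance factor (a/d)² = 1.0033² = 1.006611.
Q̄ = (S₀/π) × 1.006611 × [bracket] = (1361/π) × 1.006611 × 0.843495 = 367.8 W/m².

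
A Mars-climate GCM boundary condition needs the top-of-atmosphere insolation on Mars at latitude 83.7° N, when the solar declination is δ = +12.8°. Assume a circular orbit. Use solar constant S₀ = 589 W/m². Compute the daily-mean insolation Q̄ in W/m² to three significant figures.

Q̄ ≈ 130 W/m²

cos H₀ = −tan(+83.7°) tan(+12.800°) = -2.0579 ≤ −1 ⇒ polar day, H₀ = π.
Bracket: H₀ sin φ sin δ + cos φ cos δ sin H₀ = 3.1416×0.99396×0.22155 + 0.10973×0.97515×0.00000 = 0.691818 + 0.000000 = 0.691818.
Q̄ = (S₀/π) × [bracket] = (589/π) × 0.691818 = 129.7 W/m².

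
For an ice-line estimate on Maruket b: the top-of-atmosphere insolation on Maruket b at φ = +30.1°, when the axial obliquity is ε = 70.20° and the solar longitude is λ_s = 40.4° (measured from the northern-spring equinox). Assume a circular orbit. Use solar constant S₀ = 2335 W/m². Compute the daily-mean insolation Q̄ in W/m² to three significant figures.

Solar declination: sin δ = sin ε · sin λ_s = sin 70.20° × sin 40.4° = 0.60980, so δ = +37.575°.
cos H₀ = −tan(+30.1°) tan(+37.575°) = -0.4460, H₀ = 2.0331 rad.
Bracket: H₀ sin φ sin δ + cos φ cos δ sin H₀ = 2.0331×0.50151×0.60980 + 0.86515×0.79255×0.89503 = 0.621764 + 0.613699 = 1.235463.
Q̄ = (S₀/π) × [bracket] = (2335/π) × 1.235463 = 918.3 W/m².

Q̄ ≈ 918 W/m²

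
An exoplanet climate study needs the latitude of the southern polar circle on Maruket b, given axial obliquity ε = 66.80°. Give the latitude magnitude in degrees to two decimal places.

The polar circle is the lowest latitude that experiences at least one full rotation of continuous darkness at the northern-summer solstice; it lies at |φ| = 90° − ε = 90° − 66.80° = 23.20°.

23.20°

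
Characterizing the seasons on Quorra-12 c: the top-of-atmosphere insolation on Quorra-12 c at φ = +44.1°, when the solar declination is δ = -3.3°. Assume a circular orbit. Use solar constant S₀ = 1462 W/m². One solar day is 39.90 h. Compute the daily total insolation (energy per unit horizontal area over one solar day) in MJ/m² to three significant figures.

cos H₀ = −tan(+44.1°) tan(-3.300°) = 0.0559, H₀ = 1.5149 rad.
Bracket: H₀ sin φ sin δ + cos φ cos δ sin H₀ = 1.5149×0.69591×-0.05756 + 0.71813×0.99834×0.99844 = -0.060682 + 0.715819 = 0.655137.
Q̄ = (S₀/π) × [bracket] = (1462/π) × 0.655137 = 304.88 W/m².
Daily total = Q̄ × 39.90 h × 3600 s/h = 304.88 × 39.90 × 3600 / 10⁶ = 43.79 MJ/m².

43.8 MJ/m²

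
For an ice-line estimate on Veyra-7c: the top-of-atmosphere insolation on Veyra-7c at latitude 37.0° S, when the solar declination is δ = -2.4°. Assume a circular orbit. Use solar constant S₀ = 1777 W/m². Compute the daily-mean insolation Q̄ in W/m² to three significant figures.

cos H₀ = −tan(-37.0°) tan(-2.400°) = -0.0316, H₀ = 1.6024 rad.
Bracket: H₀ sin φ sin δ + cos φ cos δ sin H₀ = 1.6024×-0.60182×-0.04188 + 0.79864×0.99912×0.99950 = 0.040387 + 0.797538 = 0.837925.
Q̄ = (S₀/π) × [bracket] = (1777/π) × 0.837925 = 474.0 W/m².

Q̄ ≈ 474 W/m²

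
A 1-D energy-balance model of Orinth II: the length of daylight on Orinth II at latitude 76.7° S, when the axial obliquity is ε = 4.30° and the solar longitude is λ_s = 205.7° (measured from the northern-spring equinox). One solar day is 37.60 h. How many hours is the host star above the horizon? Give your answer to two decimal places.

20.45 h

Solar declination: sin δ = sin ε · sin λ_s = sin 4.30° × sin 205.7° = -0.03252, so δ = -1.863°.
cos H₀ = −tan φ · tan δ = −tan(-76.7°) × tan(-1.863°) = -0.1376, so H₀ = 1.7089 rad = 97.91°.
Daylight = 2H₀/(2π) × 37.60 h = (1.7089/π) × 37.60 = 20.45 h.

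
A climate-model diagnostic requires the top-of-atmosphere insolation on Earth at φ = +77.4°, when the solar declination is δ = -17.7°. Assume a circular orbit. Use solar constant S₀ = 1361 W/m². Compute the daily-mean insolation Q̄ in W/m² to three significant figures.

Q̄ ≈ 0.00 W/m²

cos H₀ = −tan(+77.4°) tan(-17.700°) = 1.4278 ≥ 1 ⇒ polar night, H₀ = 0 and Q̄ = 0.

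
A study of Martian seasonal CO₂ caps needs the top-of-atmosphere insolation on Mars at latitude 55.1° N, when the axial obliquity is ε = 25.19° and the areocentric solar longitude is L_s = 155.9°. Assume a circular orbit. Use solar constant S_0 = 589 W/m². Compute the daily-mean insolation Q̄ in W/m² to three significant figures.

Q̄ ≈ 151 W/m²

sin δ = sin 25.19° × sin 155.9° = 0.17379, so δ = +10.008°.
cos h₀ = −tan(+55.1°) tan(+10.008°) = -0.2530, h₀ = 1.8266 rad.
Bracket: h₀ sin ϕ sin δ + cos ϕ cos δ sin h₀ = 1.8266×0.82015×0.17379 + 0.57215×0.98478×0.96747 = 0.260352 + 0.545113 = 0.805465.
Q̄ = (S_0/π) × [bracket] = (589/π) × 0.805465 = 151.0 W/m².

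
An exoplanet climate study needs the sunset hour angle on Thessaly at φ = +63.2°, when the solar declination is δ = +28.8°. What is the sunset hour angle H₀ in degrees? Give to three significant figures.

H₀ = 180°

Sunrise equation: cos H₀ = −tan φ · tan δ = -1.0883 ≤ −1, so the host star never sets (polar day) and H₀ = π.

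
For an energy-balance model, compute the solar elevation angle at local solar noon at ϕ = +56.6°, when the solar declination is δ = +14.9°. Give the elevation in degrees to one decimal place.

48.3°

At local noon the hour angle is zero, so the zenith angle equals |ϕ − δ| = |+56.6° − (+14.900°)| = 41.700°.
Elevation = 90° − 41.700° = 48.3°.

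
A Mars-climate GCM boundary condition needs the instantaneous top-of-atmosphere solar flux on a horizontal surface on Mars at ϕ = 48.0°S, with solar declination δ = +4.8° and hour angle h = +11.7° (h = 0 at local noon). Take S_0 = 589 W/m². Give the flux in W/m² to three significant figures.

348 W/m²

cos θ_z = sin ϕ sin δ + cos ϕ cos δ cos h = -0.062185 + 0.652930 = 0.590745.
Flux = S_0 · cos θ_z = 589 × 0.590745 = 347.9 W/m².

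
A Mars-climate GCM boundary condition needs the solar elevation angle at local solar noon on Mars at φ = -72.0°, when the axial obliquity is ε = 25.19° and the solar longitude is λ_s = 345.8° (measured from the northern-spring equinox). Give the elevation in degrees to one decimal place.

Solar declination: sin δ = sin ε · sin λ_s = sin 25.19° × sin 345.8° = -0.10441, so δ = -5.993°.
At local noon the hour angle is zero, so the zenith angle equals |φ − δ| = |-72.0° − (-5.993°)| = 66.007°.
Elevation = 90° − 66.007° = 24.0°.

24.0°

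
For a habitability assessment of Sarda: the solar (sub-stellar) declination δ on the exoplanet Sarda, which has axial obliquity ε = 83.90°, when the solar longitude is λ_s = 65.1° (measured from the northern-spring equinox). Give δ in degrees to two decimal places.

δ = +64.41°

sin δ = sin ε · sin λ_s = sin 83.90° × sin 65.1° = 0.901908.
δ = arcsin(0.901908) = +64.41°.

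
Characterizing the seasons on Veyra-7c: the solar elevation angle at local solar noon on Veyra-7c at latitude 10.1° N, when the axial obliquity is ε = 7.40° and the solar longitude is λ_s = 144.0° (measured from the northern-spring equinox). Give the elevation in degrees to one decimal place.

84.2°

Solar declination: sin δ = sin ε · sin λ_s = sin 7.40° × sin 144.0° = 0.07570, so δ = +4.342°.
At local noon the hour angle is zero, so the zenith angle equals |φ − δ| = |+10.1° − (+4.342°)| = 5.758°.
Elevation = 90° − 5.758° = 84.2°.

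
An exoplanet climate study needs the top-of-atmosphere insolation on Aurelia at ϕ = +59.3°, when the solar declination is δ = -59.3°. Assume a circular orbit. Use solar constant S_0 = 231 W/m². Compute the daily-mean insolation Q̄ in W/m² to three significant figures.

cos h₀ = −tan(+59.3°) tan(-59.300°) = 2.8365 ≥ 1 ⇒ polar night, h₀ = 0 and Q̄ = 0.

Q̄ ≈ 0.00 W/m²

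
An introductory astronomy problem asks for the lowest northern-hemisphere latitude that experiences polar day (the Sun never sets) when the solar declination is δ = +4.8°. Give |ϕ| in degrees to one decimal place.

Polar day requires cos h₀ = −tan ϕ tan δ ≤ −1, i.e. tan ϕ tan δ ≥ 1.
The boundary is |tan ϕ| · |tan δ| = 1, so |ϕ| = 90° − |δ| = 90° − 4.8° = 85.2° in the northern hemisphere.

|ϕ| = 85.2°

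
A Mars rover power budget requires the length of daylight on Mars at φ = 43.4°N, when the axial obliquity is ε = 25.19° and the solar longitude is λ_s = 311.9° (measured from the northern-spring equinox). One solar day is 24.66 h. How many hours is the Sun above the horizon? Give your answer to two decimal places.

9.81 h

Solar declination: sin δ = sin ε · sin λ_s = sin 25.19° × sin 311.9° = -0.31679, so δ = -18.469°.
cos H₀ = −tan φ · tan δ = −tan(+43.4°) × tan(-18.469°) = 0.3158, so H₀ = 1.2494 rad = 71.59°.
Daylight = 2H₀/(2π) × 24.66 h = (1.2494/π) × 24.66 = 9.81 h.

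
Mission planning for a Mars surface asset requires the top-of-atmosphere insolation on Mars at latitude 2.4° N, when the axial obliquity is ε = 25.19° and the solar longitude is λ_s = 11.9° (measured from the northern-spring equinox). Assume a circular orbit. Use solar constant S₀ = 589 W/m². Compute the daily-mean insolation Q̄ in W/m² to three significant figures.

Q̄ ≈ 188 W/m²

Solar declination: sin δ = sin ε · sin λ_s = sin 25.19° × sin 11.9° = 0.08776, so δ = +5.035°.
cos H₀ = −tan(+2.4°) tan(+5.035°) = -0.0037, H₀ = 1.5745 rad.
Bracket: H₀ sin φ sin δ + cos φ cos δ sin H₀ = 1.5745×0.04188×0.08776 + 0.99912×0.99614×0.99999 = 0.005787 + 0.995253 = 1.001040.
Q̄ = (S₀/π) × [bracket] = (589/π) × 1.001040 = 187.7 W/m².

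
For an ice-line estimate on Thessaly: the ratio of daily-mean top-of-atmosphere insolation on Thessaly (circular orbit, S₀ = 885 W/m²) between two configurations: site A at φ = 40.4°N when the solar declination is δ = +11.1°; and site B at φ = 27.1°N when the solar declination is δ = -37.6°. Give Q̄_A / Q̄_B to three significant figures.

Q̄_A / Q̄_B ≈ 2.94

— Configuration A (φ=+40.4°):
cos H₀ = −tan(+40.4°) tan(+11.100°) = -0.1670, H₀ = 1.7386 rad.
Bracket: H₀ sin φ sin δ + cos φ cos δ sin H₀ = 1.7386×0.64812×0.19252 + 0.76154×0.98129×0.98596 = 0.216936 + 0.736800 = 0.953736.
Q̄ = (S₀/π) × [bracket] = (885/π) × 0.953736 = 268.67 W/m².
— Configuration B (φ=+27.1°):
cos H₀ = −tan(+27.1°) tan(-37.600°) = 0.3941, H₀ = 1.1657 rad.
Bracket: H₀ sin φ sin δ + cos φ cos δ sin H₀ = 1.1657×0.45554×-0.61015 + 0.89021×0.79229×0.91908 = -0.324004 + 0.648231 = 0.324227.
Q̄ = (S₀/π) × [bracket] = (885/π) × 0.324227 = 91.336 W/m².
Ratio Q̄_A / Q̄_B = 268.67 / 91.336 = 2.942.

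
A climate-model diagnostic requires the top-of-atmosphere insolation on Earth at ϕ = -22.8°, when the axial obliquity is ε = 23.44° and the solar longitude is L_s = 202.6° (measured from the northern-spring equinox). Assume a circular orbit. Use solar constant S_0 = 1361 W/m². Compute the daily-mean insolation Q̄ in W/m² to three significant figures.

Q̄ ≈ 436 W/m²

Solar declination: sin δ = sin ε · sin L_s = sin 23.44° × sin 202.6° = -0.15287, so δ = -8.793°.
cos h₀ = −tan(-22.8°) tan(-8.793°) = -0.0650, h₀ = 1.6359 rad.
Bracket: h₀ sin ϕ sin δ + cos ϕ cos δ sin h₀ = 1.6359×-0.38752×-0.15287 + 0.92186×0.98825×0.99788 = 0.096911 + 0.909097 = 1.006008.
Q̄ = (S_0/π) × [bracket] = (1361/π) × 1.006008 = 435.8 W/m².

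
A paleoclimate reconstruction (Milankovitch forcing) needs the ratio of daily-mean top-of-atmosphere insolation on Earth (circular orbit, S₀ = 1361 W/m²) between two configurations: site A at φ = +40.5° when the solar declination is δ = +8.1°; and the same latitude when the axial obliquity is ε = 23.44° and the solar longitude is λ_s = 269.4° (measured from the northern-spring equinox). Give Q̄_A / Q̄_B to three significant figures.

Q̄_A / Q̄_B ≈ 2.65

— Configuration A (φ=+40.5°):
cos H₀ = −tan(+40.5°) tan(+8.100°) = -0.1216, H₀ = 1.6927 rad.
Bracket: H₀ sin φ sin δ + cos φ cos δ sin H₀ = 1.6927×0.64945×0.14090 + 0.76041×0.99002×0.99258 = 0.154895 + 0.747235 = 0.902130.
Q̄ = (S₀/π) × [bracket] = (1361/π) × 0.902130 = 390.82 W/m².
— Configuration B (φ=+40.5°):
Solar declination: sin δ = sin ε · sin λ_s = sin 23.44° × sin 269.4° = -0.39777, so δ = -23.439°.
cos H₀ = −tan(+40.5°) tan(-23.439°) = 0.3703, H₀ = 1.1915 rad.
Bracket: H₀ sin φ sin δ + cos φ cos δ sin H₀ = 1.1915×0.64945×-0.39777 + 0.76041×0.91749×0.92892 = -0.307802 + 0.648078 = 0.340276.
Q̄ = (S₀/π) × [bracket] = (1361/π) × 0.340276 = 147.41 W/m².
Ratio Q̄_A / Q̄_B = 390.82 / 147.41 = 2.651.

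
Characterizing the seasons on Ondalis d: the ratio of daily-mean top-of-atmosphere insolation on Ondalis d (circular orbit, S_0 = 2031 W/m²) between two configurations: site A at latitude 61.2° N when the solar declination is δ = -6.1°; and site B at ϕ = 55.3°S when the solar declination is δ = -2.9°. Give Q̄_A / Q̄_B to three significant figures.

— Configuration A (ϕ=+61.2°):
cos h₀ = −tan(+61.2°) tan(-6.100°) = 0.1944, h₀ = 1.3752 rad.
Bracket: h₀ sin ϕ sin δ + cos ϕ cos δ sin h₀ = 1.3752×0.87631×-0.10626 + 0.48175×0.99434×0.98092 = -0.128054 + 0.469884 = 0.341830.
Q̄ = (S_0/π) × [bracket] = (2031/π) × 0.341830 = 220.99 W/m².
— Configuration B (ϕ=-55.3°):
cos h₀ = −tan(-55.3°) tan(-2.900°) = -0.0732, h₀ = 1.6440 rad.
Bracket: h₀ sin ϕ sin δ + cos ϕ cos δ sin h₀ = 1.6440×-0.82214×-0.05059 + 0.56928×0.99872×0.99732 = 0.068377 + 0.567028 = 0.635405.
Q̄ = (S_0/π) × [bracket] = (2031/π) × 0.635405 = 410.78 W/m².
Ratio Q̄_A / Q̄_B = 220.99 / 410.78 = 0.5380.

Q̄_A / Q̄_B ≈ 0.538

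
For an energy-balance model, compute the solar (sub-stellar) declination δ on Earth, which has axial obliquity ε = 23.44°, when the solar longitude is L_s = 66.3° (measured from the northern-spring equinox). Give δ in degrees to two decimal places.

δ = +21.36°

sin δ = sin ε · sin L_s = sin 23.44° × sin 66.3° = 0.364240.
δ = arcsin(0.364240) = +21.36°.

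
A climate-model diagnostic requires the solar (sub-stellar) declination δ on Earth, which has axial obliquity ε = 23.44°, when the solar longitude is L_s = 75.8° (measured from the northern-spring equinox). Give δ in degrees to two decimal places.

sin δ = sin ε · sin L_s = sin 23.44° × sin 75.8° = 0.385634.
δ = arcsin(0.385634) = +22.68°.

δ = +22.68°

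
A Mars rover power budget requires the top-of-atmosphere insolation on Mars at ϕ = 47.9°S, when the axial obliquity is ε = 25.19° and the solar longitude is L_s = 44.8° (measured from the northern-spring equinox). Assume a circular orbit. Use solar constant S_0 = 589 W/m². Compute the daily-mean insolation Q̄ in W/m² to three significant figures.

Q̄ ≈ 61.7 W/m²

Solar declination: sin δ = sin ε · sin L_s = sin 25.19° × sin 44.8° = 0.29991, so δ = +17.452°.
cos h₀ = −tan(-47.9°) tan(+17.452°) = 0.3479, h₀ = 1.2154 rad.
Bracket: h₀ sin ϕ sin δ + cos ϕ cos δ sin h₀ = 1.2154×-0.74198×0.29991 + 0.67043×0.95397×0.93752 = -0.270460 + 0.599610 = 0.329150.
Q̄ = (S_0/π) × [bracket] = (589/π) × 0.329150 = 61.71 W/m².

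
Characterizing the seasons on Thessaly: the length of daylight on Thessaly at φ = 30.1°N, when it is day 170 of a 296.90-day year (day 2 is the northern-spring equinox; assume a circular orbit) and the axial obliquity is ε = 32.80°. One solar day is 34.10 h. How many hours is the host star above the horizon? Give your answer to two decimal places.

Solar longitude: λ_s = 360° × (170 − 2)/296.90 = 203.705°.
sin δ = sin 32.80° × sin 203.705° = -0.21778, so δ = -12.579°.
cos H₀ = −tan φ · tan δ = −tan(+30.1°) × tan(-12.579°) = 0.1293, so H₀ = 1.4411 rad = 82.57°.
Daylight = 2H₀/(2π) × 34.10 h = (1.4411/π) × 34.10 = 15.64 h.

15.64 h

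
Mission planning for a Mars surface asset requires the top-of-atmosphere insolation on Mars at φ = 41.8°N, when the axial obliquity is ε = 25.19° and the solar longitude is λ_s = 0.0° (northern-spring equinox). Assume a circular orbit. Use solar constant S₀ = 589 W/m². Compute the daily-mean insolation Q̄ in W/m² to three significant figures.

Solar declination: sin δ = sin ε · sin λ_s = sin 25.19° × sin 0.0° = 0.00000, so δ = +0.000°.
cos H₀ = −tan(+41.8°) tan(+0.000°) = -0.0000, H₀ = 1.5708 rad.
Bracket: H₀ sin φ sin δ + cos φ cos δ sin H₀ = 1.5708×0.66653×0.00000 + 0.74548×1.00000×1.00000 = 0.000000 + 0.745480 = 0.745480.
Q̄ = (S₀/π) × [bracket] = (589/π) × 0.745480 = 139.8 W/m².

Q̄ ≈ 140 W/m²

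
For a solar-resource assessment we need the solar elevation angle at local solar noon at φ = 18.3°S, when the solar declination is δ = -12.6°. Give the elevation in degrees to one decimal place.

84.3°

At local noon the hour angle is zero, so the zenith angle equals |φ − δ| = |-18.3° − (-12.600°)| = 5.700°.
Elevation = 90° − 5.700° = 84.3°.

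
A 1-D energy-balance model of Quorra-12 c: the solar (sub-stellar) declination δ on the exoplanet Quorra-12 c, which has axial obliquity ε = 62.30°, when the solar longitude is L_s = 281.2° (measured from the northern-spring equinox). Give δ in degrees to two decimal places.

δ = -60.29°

sin δ = sin ε · sin L_s = sin 62.30° × sin 281.2° = -0.868531.
δ = arcsin(-0.868531) = -60.29°.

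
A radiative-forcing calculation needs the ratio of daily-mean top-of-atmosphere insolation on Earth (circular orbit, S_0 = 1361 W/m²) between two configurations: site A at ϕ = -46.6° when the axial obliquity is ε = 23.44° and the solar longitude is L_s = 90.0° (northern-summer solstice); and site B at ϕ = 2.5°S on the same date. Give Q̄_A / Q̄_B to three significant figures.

Q̄_A / Q̄_B ≈ 0.274

— Configuration A (ϕ=-46.6°):
Solar declination: sin δ = sin ε · sin L_s = sin 23.44° × sin 90.0° = 0.39779, so δ = +23.440°.
cos h₀ = −tan(-46.6°) tan(+23.440°) = 0.4585, h₀ = 1.0945 rad.
Bracket: h₀ sin ϕ sin δ + cos ϕ cos δ sin h₀ = 1.0945×-0.72657×0.39779 + 0.68709×0.91748×0.88870 = -0.316335 + 0.560229 = 0.243894.
Q̄ = (S_0/π) × [bracket] = (1361/π) × 0.243894 = 105.66 W/m².
— Configuration B (ϕ=-2.5°):
cos h₀ = −tan(-2.5°) tan(+23.440°) = 0.0189, h₀ = 1.5519 rad.
Bracket: h₀ sin ϕ sin δ + cos ϕ cos δ sin h₀ = 1.5519×-0.04362×0.39779 + 0.99905×0.91748×0.99982 = -0.026928 + 0.916443 = 0.889515.
Q̄ = (S_0/π) × [bracket] = (1361/π) × 0.889515 = 385.36 W/m².
Ratio Q̄_A / Q̄_B = 105.66 / 385.36 = 0.2742.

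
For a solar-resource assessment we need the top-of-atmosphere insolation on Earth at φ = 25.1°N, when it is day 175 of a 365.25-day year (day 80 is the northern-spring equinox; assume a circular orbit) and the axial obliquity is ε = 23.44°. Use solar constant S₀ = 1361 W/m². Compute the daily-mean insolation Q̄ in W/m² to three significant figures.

Solar longitude: λ_s = 360° × (175 − 80)/365.25 = 93.634°.
sin δ = sin 23.44° × sin 93.634° = 0.39699, so δ = +23.390°.
cos H₀ = −tan(+25.1°) tan(+23.390°) = -0.2026, H₀ = 1.7748 rad.
Bracket: H₀ sin φ sin δ + cos φ cos δ sin H₀ = 1.7748×0.42420×0.39699 + 0.90557×0.91782×0.97926 = 0.298882 + 0.813912 = 1.112794.
Q̄ = (S₀/π) × [bracket] = (1361/π) × 1.112794 = 482.1 W/m².

Q̄ ≈ 482 W/m²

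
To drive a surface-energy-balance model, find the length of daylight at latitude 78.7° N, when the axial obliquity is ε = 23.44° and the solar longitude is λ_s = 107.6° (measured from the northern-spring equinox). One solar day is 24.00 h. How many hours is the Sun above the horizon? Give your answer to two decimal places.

Solar declination: sin δ = sin ε · sin λ_s = sin 23.44° × sin 107.6° = 0.37917, so δ = +22.282°.
Sunrise equation: cos H₀ = −tan φ · tan δ = -2.0507 ≤ −1, so the Sun never sets (polar day) and H₀ = π.
Daylight = 2H₀/(2π) × 24.00 h = (3.1416/π) × 24.00 = 24.00 h.

24.00 h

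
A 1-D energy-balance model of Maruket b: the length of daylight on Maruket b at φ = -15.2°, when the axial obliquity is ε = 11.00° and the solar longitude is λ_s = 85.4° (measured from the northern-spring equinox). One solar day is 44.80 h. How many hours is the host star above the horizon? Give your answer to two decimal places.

Solar declination: sin δ = sin ε · sin λ_s = sin 11.00° × sin 85.4° = 0.19019, so δ = +10.964°.
cos H₀ = −tan φ · tan δ = −tan(-15.2°) × tan(+10.964°) = 0.0526, so H₀ = 1.5181 rad = 86.98°.
Daylight = 2H₀/(2π) × 44.80 h = (1.5181/π) × 44.80 = 21.65 h.

21.65 h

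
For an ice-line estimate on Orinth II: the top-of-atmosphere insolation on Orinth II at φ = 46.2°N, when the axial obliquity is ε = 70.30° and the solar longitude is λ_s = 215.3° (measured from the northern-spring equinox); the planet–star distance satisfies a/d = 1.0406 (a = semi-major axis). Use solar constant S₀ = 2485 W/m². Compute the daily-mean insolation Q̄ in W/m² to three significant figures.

Q̄ ≈ 87.9 W/m²

Solar declination: sin δ = sin ε · sin λ_s = sin 70.30° × sin 215.3° = -0.54404, so δ = -32.959°.
cos H₀ = −tan(+46.2°) tan(-32.959°) = 0.6761, H₀ = 0.8283 rad.
Bracket: H₀ sin φ sin δ + cos φ cos δ sin H₀ = 0.8283×0.72176×-0.54404 + 0.69214×0.83906×0.73678 = -0.325246 + 0.427883 = 0.102637.
Inverse-square distance factor (a/d)² = 1.0406² = 1.082848.
Q̄ = (S₀/π) × 1.082848 × [bracket] = (2485/π) × 1.082848 × 0.102637 = 87.91 W/m².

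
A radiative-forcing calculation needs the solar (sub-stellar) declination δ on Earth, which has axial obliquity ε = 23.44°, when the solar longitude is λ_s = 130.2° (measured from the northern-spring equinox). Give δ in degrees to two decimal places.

sin δ = sin ε · sin λ_s = sin 23.44° × sin 130.2° = 0.303829.
δ = arcsin(0.303829) = +17.69°.

δ = +17.69°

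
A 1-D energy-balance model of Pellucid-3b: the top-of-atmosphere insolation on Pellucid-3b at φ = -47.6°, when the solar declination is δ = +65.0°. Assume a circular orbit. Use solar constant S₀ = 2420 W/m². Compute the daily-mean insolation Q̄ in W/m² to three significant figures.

Q̄ ≈ 0.00 W/m²

cos H₀ = −tan(-47.6°) tan(+65.000°) = 2.3485 ≥ 1 ⇒ polar night, H₀ = 0 and Q̄ = 0.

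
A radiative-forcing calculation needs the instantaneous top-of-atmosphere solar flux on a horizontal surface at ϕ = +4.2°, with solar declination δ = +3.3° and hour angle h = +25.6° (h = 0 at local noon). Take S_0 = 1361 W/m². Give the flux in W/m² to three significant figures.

cos θ_z = sin ϕ sin δ + cos ϕ cos δ cos h = 0.004216 + 0.897919 = 0.902135.
Flux = S_0 · cos θ_z = 1361 × 0.902135 = 1228 W/m².

1.23e+03 W/m²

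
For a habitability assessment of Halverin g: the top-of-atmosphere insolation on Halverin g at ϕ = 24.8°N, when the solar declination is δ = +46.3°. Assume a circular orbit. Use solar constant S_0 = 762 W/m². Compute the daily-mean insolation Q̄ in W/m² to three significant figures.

Q̄ ≈ 286 W/m²

cos h₀ = −tan(+24.8°) tan(+46.300°) = -0.4835, h₀ = 2.0755 rad.
Bracket: h₀ sin ϕ sin δ + cos ϕ cos δ sin h₀ = 2.0755×0.41945×0.72297 + 0.90778×0.69088×0.87533 = 0.629395 + 0.548978 = 1.178373.
Q̄ = (S_0/π) × [bracket] = (762/π) × 1.178373 = 285.8 W/m².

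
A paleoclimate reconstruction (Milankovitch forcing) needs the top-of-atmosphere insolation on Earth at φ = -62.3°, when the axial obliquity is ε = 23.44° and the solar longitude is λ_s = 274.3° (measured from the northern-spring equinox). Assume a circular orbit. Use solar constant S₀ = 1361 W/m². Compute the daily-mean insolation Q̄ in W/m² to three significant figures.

Q̄ ≈ 491 W/m²

Solar declination: sin δ = sin ε · sin λ_s = sin 23.44° × sin 274.3° = -0.39667, so δ = -23.370°.
cos H₀ = −tan(-62.3°) tan(-23.370°) = -0.8231, H₀ = 2.5376 rad.
Bracket: H₀ sin φ sin δ + cos φ cos δ sin H₀ = 2.5376×-0.88539×-0.39667 + 0.46484×0.91796×0.56795 = 0.891225 + 0.242347 = 1.133572.
Q̄ = (S₀/π) × [bracket] = (1361/π) × 1.133572 = 491.1 W/m².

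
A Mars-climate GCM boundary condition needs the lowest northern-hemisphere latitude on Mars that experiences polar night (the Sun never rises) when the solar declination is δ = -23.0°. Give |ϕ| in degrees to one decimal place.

Polar night requires cos h₀ = −tan ϕ tan δ ≥ 1, i.e. tan ϕ tan δ ≤ −1.
The boundary is |tan ϕ| · |tan δ| = 1, so |ϕ| = 90° − |δ| = 90° − 23.0° = 67.0° in the northern hemisphere.

|ϕ| = 67.0°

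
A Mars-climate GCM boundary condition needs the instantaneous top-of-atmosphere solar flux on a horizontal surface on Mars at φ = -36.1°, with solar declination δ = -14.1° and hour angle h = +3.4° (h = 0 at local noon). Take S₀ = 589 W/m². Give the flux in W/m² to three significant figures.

545 W/m²

cos θ_z = sin φ sin δ + cos φ cos δ cos h = 0.143537 + 0.782267 = 0.925804.
Flux = S₀ · cos θ_z = 589 × 0.925804 = 545.3 W/m².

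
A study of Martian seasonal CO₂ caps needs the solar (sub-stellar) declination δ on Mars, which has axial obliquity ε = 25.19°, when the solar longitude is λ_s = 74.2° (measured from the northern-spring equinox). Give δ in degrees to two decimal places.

sin δ = sin ε · sin λ_s = sin 25.19° × sin 74.2° = 0.409541.
δ = arcsin(0.409541) = +24.18°.

δ = +24.18°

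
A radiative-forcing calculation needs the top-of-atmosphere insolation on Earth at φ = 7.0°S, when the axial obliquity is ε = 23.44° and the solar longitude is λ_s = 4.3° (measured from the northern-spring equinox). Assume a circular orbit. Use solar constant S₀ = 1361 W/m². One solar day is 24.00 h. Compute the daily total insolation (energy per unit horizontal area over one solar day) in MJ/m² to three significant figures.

Solar declination: sin δ = sin ε · sin λ_s = sin 23.44° × sin 4.3° = 0.02983, so δ = +1.709°.
cos H₀ = −tan(-7.0°) tan(+1.709°) = 0.0037, H₀ = 1.5671 rad.
Bracket: H₀ sin φ sin δ + cos φ cos δ sin H₀ = 1.5671×-0.12187×0.02983 + 0.99255×0.99956×0.99999 = -0.005697 + 0.992103 = 0.986406.
Q̄ = (S₀/π) × [bracket] = (1361/π) × 0.986406 = 427.33 W/m².
Daily total = Q̄ × 24.00 h × 3600 s/h = 427.33 × 24.00 × 3600 / 10⁶ = 36.92 MJ/m².

36.9 MJ/m²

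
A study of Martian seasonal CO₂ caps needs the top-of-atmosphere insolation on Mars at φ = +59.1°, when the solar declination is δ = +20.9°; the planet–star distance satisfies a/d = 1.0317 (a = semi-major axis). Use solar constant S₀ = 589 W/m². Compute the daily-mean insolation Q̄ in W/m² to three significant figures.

cos H₀ = −tan(+59.1°) tan(+20.900°) = -0.6380, H₀ = 2.2628 rad.
Bracket: H₀ sin φ sin δ + cos φ cos δ sin H₀ = 2.2628×0.85806×0.35674 + 0.51354×0.93420×0.77000 = 0.692653 + 0.369407 = 1.062060.
Inverse-square distance factor (a/d)² = 1.0317² = 1.064405.
Q̄ = (S₀/π) × 1.064405 × [bracket] = (589/π) × 1.064405 × 1.062060 = 211.9 W/m².

Q̄ ≈ 212 W/m²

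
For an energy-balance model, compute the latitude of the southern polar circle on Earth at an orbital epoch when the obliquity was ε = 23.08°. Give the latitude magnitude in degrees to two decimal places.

66.92°

The polar circle is the lowest latitude that experiences at least one full rotation of continuous darkness at the northern-summer solstice; it lies at |ϕ| = 90° − ε = 90° − 23.08° = 66.92°.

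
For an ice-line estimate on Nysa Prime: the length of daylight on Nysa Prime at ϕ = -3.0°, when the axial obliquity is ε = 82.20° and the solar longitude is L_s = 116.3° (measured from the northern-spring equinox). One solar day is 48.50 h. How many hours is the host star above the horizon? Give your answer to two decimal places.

Solar declination: sin δ = sin ε · sin L_s = sin 82.20° × sin 116.3° = 0.88819, so δ = +62.647°.
cos h₀ = −tan ϕ · tan δ = −tan(-3.0°) × tan(+62.647°) = 0.1013, so h₀ = 1.4693 rad = 84.19°.
Daylight = 2h₀/(2π) × 48.50 h = (1.4693/π) × 48.50 = 22.68 h.

22.68 h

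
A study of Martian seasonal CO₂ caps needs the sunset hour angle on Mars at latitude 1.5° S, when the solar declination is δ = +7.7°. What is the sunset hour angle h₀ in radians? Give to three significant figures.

cos h₀ = −tan ϕ · tan δ = −tan(-1.5°) × tan(+7.700°) = 0.0035, so h₀ = 1.5673 rad = 89.80°.

h₀ = 1.57 rad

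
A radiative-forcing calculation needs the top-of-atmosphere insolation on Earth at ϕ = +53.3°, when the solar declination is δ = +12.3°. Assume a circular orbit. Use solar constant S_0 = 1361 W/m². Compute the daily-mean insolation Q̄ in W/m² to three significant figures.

Q̄ ≈ 380 W/m²

cos h₀ = −tan(+53.3°) tan(+12.300°) = -0.2925, h₀ = 1.8677 rad.
Bracket: h₀ sin ϕ sin δ + cos ϕ cos δ sin h₀ = 1.8677×0.80178×0.21303 + 0.59763×0.97705×0.95626 = 0.319009 + 0.558374 = 0.877383.
Q̄ = (S_0/π) × [bracket] = (1361/π) × 0.877383 = 380.1 W/m².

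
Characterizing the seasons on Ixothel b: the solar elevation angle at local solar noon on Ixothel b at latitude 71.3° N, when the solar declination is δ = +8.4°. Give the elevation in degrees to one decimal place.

At local noon the hour angle is zero, so the zenith angle equals |ϕ − δ| = |+71.3° − (+8.400°)| = 62.900°.
Elevation = 90° − 62.900° = 27.1°.

27.1°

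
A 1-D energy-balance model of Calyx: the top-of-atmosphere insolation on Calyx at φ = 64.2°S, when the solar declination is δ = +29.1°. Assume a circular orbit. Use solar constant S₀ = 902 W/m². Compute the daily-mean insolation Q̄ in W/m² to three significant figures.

cos H₀ = −tan(-64.2°) tan(+29.100°) = 1.1514 ≥ 1 ⇒ polar night, H₀ = 0 and Q̄ = 0.

Q̄ ≈ 0.00 W/m²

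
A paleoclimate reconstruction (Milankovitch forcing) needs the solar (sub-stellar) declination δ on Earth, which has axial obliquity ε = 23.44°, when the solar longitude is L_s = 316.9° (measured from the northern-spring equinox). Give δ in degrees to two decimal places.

δ = -15.77°

sin δ = sin ε · sin L_s = sin 23.44° × sin 316.9° = -0.271798.
δ = arcsin(-0.271798) = -15.77°.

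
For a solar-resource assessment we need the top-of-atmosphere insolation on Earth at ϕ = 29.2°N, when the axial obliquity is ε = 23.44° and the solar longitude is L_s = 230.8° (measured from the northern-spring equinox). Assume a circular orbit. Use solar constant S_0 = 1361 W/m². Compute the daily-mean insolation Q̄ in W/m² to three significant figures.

Q̄ ≈ 263 W/m²

Solar declination: sin δ = sin ε · sin L_s = sin 23.44° × sin 230.8° = -0.30826, so δ = -17.955°.
cos h₀ = −tan(+29.2°) tan(-17.955°) = 0.1811, h₀ = 1.3887 rad.
Bracket: h₀ sin ϕ sin δ + cos ϕ cos δ sin h₀ = 1.3887×0.48786×-0.30826 + 0.87292×0.95130×0.98346 = -0.208843 + 0.816674 = 0.607831.
Q̄ = (S_0/π) × [bracket] = (1361/π) × 0.607831 = 263.3 W/m².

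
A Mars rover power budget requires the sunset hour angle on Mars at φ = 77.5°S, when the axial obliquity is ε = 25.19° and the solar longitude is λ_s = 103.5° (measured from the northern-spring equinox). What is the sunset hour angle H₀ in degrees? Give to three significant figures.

H₀ = 0.00°

Solar declination: sin δ = sin ε · sin λ_s = sin 25.19° × sin 103.5° = 0.41386, so δ = +24.448°.
cos H₀ = −tan φ · tan δ = 2.0507 ≥ 1, so the Sun never rises (polar night) and H₀ = 0.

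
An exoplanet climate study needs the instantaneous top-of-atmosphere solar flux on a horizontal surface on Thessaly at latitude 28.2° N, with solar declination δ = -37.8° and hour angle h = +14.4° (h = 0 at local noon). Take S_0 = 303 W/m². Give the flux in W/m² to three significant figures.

117 W/m²

cos θ_z = sin ϕ sin δ + cos ϕ cos δ cos h = -0.289630 + 0.674489 = 0.384859.
Flux = S_0 · cos θ_z = 303 × 0.384859 = 116.6 W/m².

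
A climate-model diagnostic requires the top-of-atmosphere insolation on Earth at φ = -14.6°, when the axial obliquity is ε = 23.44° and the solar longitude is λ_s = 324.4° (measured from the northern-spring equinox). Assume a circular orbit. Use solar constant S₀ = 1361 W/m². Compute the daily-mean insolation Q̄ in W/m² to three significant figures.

Solar declination: sin δ = sin ε · sin λ_s = sin 23.44° × sin 324.4° = -0.23156, so δ = -13.389°.
cos H₀ = −tan(-14.6°) tan(-13.389°) = -0.0620, H₀ = 1.6328 rad.
Bracket: H₀ sin φ sin δ + cos φ cos δ sin H₀ = 1.6328×-0.25207×-0.23156 + 0.96771×0.97282×0.99808 = 0.095305 + 0.939600 = 1.034905.
Q̄ = (S₀/π) × [bracket] = (1361/π) × 1.034905 = 448.3 W/m².

Q̄ ≈ 448 W/m²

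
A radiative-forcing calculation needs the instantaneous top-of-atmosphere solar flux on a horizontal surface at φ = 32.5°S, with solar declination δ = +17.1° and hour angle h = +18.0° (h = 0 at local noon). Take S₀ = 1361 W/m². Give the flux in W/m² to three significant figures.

828 W/m²

cos θ_z = sin φ sin δ + cos φ cos δ cos h = -0.157988 + 0.766654 = 0.608666.
Flux = S₀ · cos θ_z = 1361 × 0.608666 = 828.4 W/m².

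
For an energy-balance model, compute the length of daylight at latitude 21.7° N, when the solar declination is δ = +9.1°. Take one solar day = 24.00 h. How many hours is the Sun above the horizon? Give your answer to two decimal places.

cos H₀ = −tan φ · tan δ = −tan(+21.7°) × tan(+9.100°) = -0.0637, so H₀ = 1.6346 rad = 93.65°.
Daylight = 2H₀/(2π) × 24.00 h = (1.6346/π) × 24.00 = 12.49 h.

12.49 h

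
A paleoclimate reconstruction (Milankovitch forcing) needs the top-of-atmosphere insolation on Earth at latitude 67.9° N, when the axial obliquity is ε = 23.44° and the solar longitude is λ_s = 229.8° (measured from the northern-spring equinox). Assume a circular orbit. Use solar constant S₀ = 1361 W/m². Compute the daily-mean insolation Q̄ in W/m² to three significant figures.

Q̄ ≈ 14.7 W/m²

Solar declination: sin δ = sin ε · sin λ_s = sin 23.44° × sin 229.8° = -0.30383, so δ = -17.688°.
cos H₀ = −tan(+67.9°) tan(-17.688°) = 0.7854, H₀ = 0.6675 rad.
Bracket: H₀ sin φ sin δ + cos φ cos δ sin H₀ = 0.6675×0.92653×-0.30383 + 0.37622×0.95273×0.61903 = -0.187906 + 0.221883 = 0.033977.
Q̄ = (S₀/π) × [bracket] = (1361/π) × 0.033977 = 14.72 W/m².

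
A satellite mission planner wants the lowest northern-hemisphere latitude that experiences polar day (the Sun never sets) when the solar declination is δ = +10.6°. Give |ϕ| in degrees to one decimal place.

|ϕ| = 79.4°

Polar day requires cos h₀ = −tan ϕ tan δ ≤ −1, i.e. tan ϕ tan δ ≥ 1.
The boundary is |tan ϕ| · |tan δ| = 1, so |ϕ| = 90° − |δ| = 90° − 10.6° = 79.4° in the northern hemisphere.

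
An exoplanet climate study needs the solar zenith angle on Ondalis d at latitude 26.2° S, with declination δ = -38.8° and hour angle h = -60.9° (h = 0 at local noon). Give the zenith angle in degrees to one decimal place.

cos θ_z = sin φ sin δ + cos φ cos δ cos h = 0.276649 + 0.340079 = 0.616728.
θ_z = arccos(0.616728) = 51.9°.

θ_z = 51.9°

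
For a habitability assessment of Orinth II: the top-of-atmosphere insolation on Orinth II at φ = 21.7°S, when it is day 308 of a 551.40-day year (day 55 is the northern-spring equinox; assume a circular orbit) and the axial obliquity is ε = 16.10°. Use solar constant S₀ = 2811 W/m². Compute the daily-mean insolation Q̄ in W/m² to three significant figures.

Q̄ ≈ 793 W/m²

Solar longitude: λ_s = 360° × (308 − 55)/551.40 = 165.180°.
sin δ = sin 16.10° × sin 165.180° = 0.07093, so δ = +4.068°.
cos H₀ = −tan(-21.7°) tan(+4.068°) = 0.0283, H₀ = 1.5425 rad.
Bracket: H₀ sin φ sin δ + cos φ cos δ sin H₀ = 1.5425×-0.36975×0.07093 + 0.92913×0.99748×0.99960 = -0.040454 + 0.926418 = 0.885964.
Q̄ = (S₀/π) × [bracket] = (2811/π) × 0.885964 = 792.7 W/m².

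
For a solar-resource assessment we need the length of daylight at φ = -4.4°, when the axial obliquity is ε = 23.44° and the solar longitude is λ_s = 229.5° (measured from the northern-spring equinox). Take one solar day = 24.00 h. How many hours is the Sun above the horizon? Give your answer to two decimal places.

12.19 h

Solar declination: sin δ = sin ε · sin λ_s = sin 23.44° × sin 229.5° = -0.30248, so δ = -17.607°.
cos H₀ = −tan φ · tan δ = −tan(-4.4°) × tan(-17.607°) = -0.0244, so H₀ = 1.5952 rad = 91.40°.
Daylight = 2H₀/(2π) × 24.00 h = (1.5952/π) × 24.00 = 12.19 h.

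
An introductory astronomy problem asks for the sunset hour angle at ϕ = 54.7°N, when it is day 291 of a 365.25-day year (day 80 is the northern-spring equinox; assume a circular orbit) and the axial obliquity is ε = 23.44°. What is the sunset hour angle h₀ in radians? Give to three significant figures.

h₀ = 1.30 rad

Solar longitude: L_s = 360° × (291 − 80)/365.25 = 207.967°.
sin δ = sin 23.44° × sin 207.967° = -0.18655, so δ = -10.751°.
cos h₀ = −tan ϕ · tan δ = −tan(+54.7°) × tan(-10.751°) = 0.2682, so h₀ = 1.2993 rad = 74.44°.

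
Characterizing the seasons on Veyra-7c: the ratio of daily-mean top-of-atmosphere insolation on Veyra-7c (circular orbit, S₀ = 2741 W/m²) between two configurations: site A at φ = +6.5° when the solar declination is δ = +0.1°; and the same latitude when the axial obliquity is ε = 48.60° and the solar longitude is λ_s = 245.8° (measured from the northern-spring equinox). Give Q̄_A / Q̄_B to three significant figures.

Q̄_A / Q̄_B ≈ 1.64

— Configuration A (φ=+6.5°):
cos H₀ = −tan(+6.5°) tan(+0.100°) = -0.0002, H₀ = 1.5710 rad.
Bracket: H₀ sin φ sin δ + cos φ cos δ sin H₀ = 1.5710×0.11320×0.00175 + 0.99357×1.00000×1.00000 = 0.000311 + 0.993570 = 0.993881.
Q̄ = (S₀/π) × [bracket] = (2741/π) × 0.993881 = 867.15 W/m².
— Configuration B (φ=+6.5°):
Solar declination: sin δ = sin ε · sin λ_s = sin 48.60° × sin 245.8° = -0.68419, so δ = -43.172°.
cos H₀ = −tan(+6.5°) tan(-43.172°) = 0.1069, H₀ = 1.4637 rad.
Bracket: H₀ sin φ sin δ + cos φ cos δ sin H₀ = 1.4637×0.11320×-0.68419 + 0.99357×0.72930×0.99427 = -0.113364 + 0.720459 = 0.607095.
Q̄ = (S₀/π) × [bracket] = (2741/π) × 0.607095 = 529.68 W/m².
Ratio Q̄_A / Q̄_B = 867.15 / 529.68 = 1.637.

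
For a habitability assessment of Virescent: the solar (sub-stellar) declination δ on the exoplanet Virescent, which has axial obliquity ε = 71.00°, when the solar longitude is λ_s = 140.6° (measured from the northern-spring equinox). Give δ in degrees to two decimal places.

δ = +36.88°

sin δ = sin ε · sin λ_s = sin 71.00° × sin 140.6° = 0.600149.
δ = arcsin(0.600149) = +36.88°.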